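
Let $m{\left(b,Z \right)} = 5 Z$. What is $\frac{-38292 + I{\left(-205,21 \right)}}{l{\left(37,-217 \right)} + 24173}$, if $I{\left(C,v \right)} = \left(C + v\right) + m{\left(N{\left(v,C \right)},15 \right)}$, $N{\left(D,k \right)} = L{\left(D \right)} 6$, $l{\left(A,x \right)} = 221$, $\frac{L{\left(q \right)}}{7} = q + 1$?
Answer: $- \frac{38401}{24394} \approx -1.5742$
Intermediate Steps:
$L{\left(q \right)} = 7 + 7 q$ ($L{\left(q \right)} = 7 \left(q + 1\right) = 7 \left(1 + q\right) = 7 + 7 q$)
$N{\left(D,k \right)} = 42 + 42 D$ ($N{\left(D,k \right)} = \left(7 + 7 D\right) 6 = 42 + 42 D$)
$I{\left(C,v \right)} = 75 + C + v$ ($I{\left(C,v \right)} = \left(C + v\right) + 5 \cdot 15 = \left(C + v\right) + 75 = 75 + C + v$)
$\frac{-38292 + I{\left(-205,21 \right)}}{l{\left(37,-217 \right)} + 24173} = \frac{-38292 + \left(75 - 205 + 21\right)}{221 + 24173} = \frac{-38292 - 109}{24394} = \left(-38401\right) \frac{1}{24394} = - \frac{38401}{24394}$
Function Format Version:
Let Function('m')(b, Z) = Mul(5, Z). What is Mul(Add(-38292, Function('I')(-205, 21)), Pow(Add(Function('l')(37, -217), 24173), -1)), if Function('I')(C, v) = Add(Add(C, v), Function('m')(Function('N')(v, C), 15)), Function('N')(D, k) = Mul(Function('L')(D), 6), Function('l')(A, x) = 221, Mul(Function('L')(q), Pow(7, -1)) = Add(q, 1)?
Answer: Rational(-38401, 24394) ≈ -1.5742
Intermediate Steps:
Function('L')(q) = Add(7, Mul(7, q)) (Function('L')(q) = Mul(7, Add(q, 1)) = Mul(7, Add(1, q)) = Add(7, Mul(7, q)))
Function('N')(D, k) = Add(42, Mul(42, D)) (Function('N')(D, k) = Mul(Add(7, Mul(7, D)), 6) = Add(42, Mul(42, D)))
Function('I')(C, v) = Add(75, C, v) (Function('I')(C, v) = Add(Add(C, v), Mul(5, 15)) = Add(Add(C, v), 75) = Add(75, C, v))
Mul(Add(-38292, Function('I')(-205, 21)), Pow(Add(Function('l')(37, -217), 24173), -1)) = Mul(Add(-38292, Add(75, -205, 21)), Pow(Add(221, 24173), -1)) = Mul(Add(-38292, -109), Pow(24394, -1)) = Mul(-38401, Rational(1, 24394)) = Rational(-38401, 24394)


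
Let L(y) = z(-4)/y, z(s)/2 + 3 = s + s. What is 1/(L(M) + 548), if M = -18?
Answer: 9/4943 ≈ 0.0018208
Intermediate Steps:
z(s) = -6 + 4*s (z(s) = -6 + 2*(s + s) = -6 + 2*(2*s) = -6 + 4*s)
L(y) = -22/y (L(y) = (-6 + 4*(-4))/y = (-6 - 16)/y = -22/y)
1/(L(M) + 548) = 1/(-22/(-18) + 548) = 1/(-22*(-1/18) + 548) = 1/(11/9 + 548) = 1/(4943/9) = 9/4943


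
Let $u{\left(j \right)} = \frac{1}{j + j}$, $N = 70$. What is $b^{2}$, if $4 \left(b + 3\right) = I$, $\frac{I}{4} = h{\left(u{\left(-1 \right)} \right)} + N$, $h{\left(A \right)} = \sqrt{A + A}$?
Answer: $\left(67 + i\right)^{2} \approx 4488.0 + 134.0 i$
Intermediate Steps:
$u{\left(j \right)} = \frac{1}{2 j}$
$h{\left(A \right)} = \sqrt{2} \sqrt{A}$ ($h{\left(A \right)} = \sqrt{2 A} = \sqrt{2} \sqrt{A}$)
$I = 280 + 4 i$ ($I = 4 \left(\sqrt{2} \sqrt{\frac{1}{2 \left(-1\right)}} + 70\right) = 4 \left(\sqrt{2} \sqrt{\frac{1}{2} \left(-1\right)} + 70\right) = 4 \left(\sqrt{2} \sqrt{- \frac{1}{2}} + 70\right) = 4 \left(\sqrt{2} \frac{i \sqrt{2}}{2} + 70\right) = 4 \left(i + 70\right) = 4 \left(70 + i\right) = 280 + 4 i \approx 280.0 + 4.0 i$)
$b = 67 + i$ ($b = -3 + \frac{280 + 4 i}{4} = -3 + \left(70 + i\right) = 67 + i \approx 67.0 + 1.0 i$)
$b^{2} = \left(67 + i\right)^{2}$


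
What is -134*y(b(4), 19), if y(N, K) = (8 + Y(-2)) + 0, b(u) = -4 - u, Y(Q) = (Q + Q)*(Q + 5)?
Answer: 536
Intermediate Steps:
Y(Q) = 2*Q*(5 + Q) (Y(Q) = (2*Q)*(5 + Q) = 2*Q*(5 + Q))
y(N, K) = -4 (y(N, K) = (8 + 2*(-2)*(5 - 2)) + 0 = (8 + 2*(-2)*3) + 0 = (8 - 12) + 0 = -4 + 0 = -4)
-134*y(b(4), 19) = -134*(-4) = 536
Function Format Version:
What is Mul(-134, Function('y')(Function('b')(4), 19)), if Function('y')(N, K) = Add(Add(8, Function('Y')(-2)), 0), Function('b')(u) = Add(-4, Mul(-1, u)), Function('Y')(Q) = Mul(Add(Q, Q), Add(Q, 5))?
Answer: 536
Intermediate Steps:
Function('Y')(Q) = Mul(2, Q, Add(5, Q)) (Function('Y')(Q) = Mul(Mul(2, Q), Add(5, Q)) = Mul(2, Q, Add(5, Q)))
Function('y')(N, K) = -4 (Function('y')(N, K) = Add(Add(8, Mul(2, -2, Add(5, -2))), 0) = Add(Add(8, Mul(2, -2, 3)), 0) = Add(Add(8, -12), 0) = Add(-4, 0) = -4)
Mul(-134, Function('y')(Function('b')(4), 19)) = Mul(-134, -4) = 536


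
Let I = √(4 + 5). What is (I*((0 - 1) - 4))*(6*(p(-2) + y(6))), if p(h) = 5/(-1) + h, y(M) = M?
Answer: 90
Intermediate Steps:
p(h) = -5 + h (p(h) = 5*(-1) + h = -5 + h)
I = 3 (I = √9 = 3)
(I*((0 - 1) - 4))*(6*(p(-2) + y(6))) = (3*((0 - 1) - 4))*(6*((-5 - 2) + 6)) = (3*(-1 - 4))*(6*(-7 + 6)) = (3*(-5))*(6*(-1)) = -15*(-6) = 90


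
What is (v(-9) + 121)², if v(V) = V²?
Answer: 40804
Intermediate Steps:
(v(-9) + 121)² = ((-9)² + 121)² = (81 + 121)² = 202² = 40804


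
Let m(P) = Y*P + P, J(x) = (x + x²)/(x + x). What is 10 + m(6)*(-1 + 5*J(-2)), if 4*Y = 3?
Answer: -107/4 ≈ -26.750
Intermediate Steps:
Y = ¾ (Y = (¼)*3 = ¾ ≈ 0.75000)
J(x) = (x + x²)/(2*x) (J(x) = (x + x²)/((2*x)) = (x + x²)*(1/(2*x)) = (x + x²)/(2*x))
m(P) = 7*P/4 (m(P) = 3*P/4 + P = 7*P/4)
10 + m(6)*(-1 + 5*J(-2)) = 10 + ((7/4)*6)*(-1 + 5*(½ + (½)*(-2))) = 10 + 21*(-1 + 5*(½ - 1))/2 = 10 + 21*(-1 + 5*(-½))/2 = 10 + 21*(-1 - 5/2)/2 = 10 + (21/2)*(-7/2) = 10 - 147/4 = -107/4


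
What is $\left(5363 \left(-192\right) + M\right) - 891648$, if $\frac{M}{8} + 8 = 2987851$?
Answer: $21981400$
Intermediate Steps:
$M = 23902744$ ($M = -64 + 8 \cdot 2987851 = -64 + 23902808 = 23902744$)
$\left(5363 \left(-192\right) + M\right) - 891648 = \left(5363 \left(-192\right) + 23902744\right) - 891648 = \left(-1029696 + 23902744\right) - 891648 = 22873048 - 891648 = 21981400$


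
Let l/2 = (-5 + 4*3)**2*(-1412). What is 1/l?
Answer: -1/138376 ≈ -7.2267e-6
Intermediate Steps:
l = -138376 (l = 2*((-5 + 4*3)**2*(-1412)) = 2*((-5 + 12)**2*(-1412)) = 2*(7**2*(-1412)) = 2*(49*(-1412)) = 2*(-69188) = -138376)
1/l = 1/(-138376) = -1/138376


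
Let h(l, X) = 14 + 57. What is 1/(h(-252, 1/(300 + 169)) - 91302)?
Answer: -1/91231 ≈ -1.0961e-5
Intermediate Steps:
h(l, X) = 71
1/(h(-252, 1/(300 + 169)) - 91302) = 1/(71 - 91302) = 1/(-91231) = -1/91231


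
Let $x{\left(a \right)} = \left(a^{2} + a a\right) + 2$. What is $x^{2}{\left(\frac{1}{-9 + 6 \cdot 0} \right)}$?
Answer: $\frac{26896}{6561} \approx 4.0994$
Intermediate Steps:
$x{\left(a \right)} = 2 + 2 a^{2}$ ($x{\left(a \right)} = \left(a^{2} + a^{2}\right) + 2 = 2 a^{2} + 2 = 2 + 2 a^{2}$)
$x^{2}{\left(\frac{1}{-9 + 6 \cdot 0} \right)} = \left(2 + 2 \left(\frac{1}{-9 + 6 \cdot 0}\right)^{2}\right)^{2} = \left(2 + 2 \left(\frac{1}{-9 + 0}\right)^{2}\right)^{2} = \left(2 + 2 \left(\frac{1}{-9}\right)^{2}\right)^{2} = \left(2 + 2 \left(- \frac{1}{9}\right)^{2}\right)^{2} = \left(2 + 2 \cdot \frac{1}{81}\right)^{2} = \left(2 + \frac{2}{81}\right)^{2} = \left(\frac{164}{81}\right)^{2} = \frac{26896}{6561}$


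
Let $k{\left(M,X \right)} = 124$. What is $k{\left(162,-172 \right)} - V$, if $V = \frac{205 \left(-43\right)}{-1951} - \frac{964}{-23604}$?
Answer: $\frac{1375106018}{11512851} \approx 119.44$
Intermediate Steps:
$V = \frac{52487506}{11512851}$ ($V = \left(-8815\right) \left(- \frac{1}{1951}\right) - - \frac{241}{5901} = \frac{8815}{1951} + \frac{241}{5901} = \frac{52487506}{11512851} \approx 4.559$)
$k{\left(162,-172 \right)} - V = 124 - \frac{52487506}{11512851} = \frac{1375106018}{11512851}$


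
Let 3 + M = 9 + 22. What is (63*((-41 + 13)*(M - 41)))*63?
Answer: 1444716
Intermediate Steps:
M = 28 (M = -3 + (9 + 22) = -3 + 31 = 28)
(63*((-41 + 13)*(M - 41)))*63 = (63*((-41 + 13)*(28 - 41)))*63 = (63*(-28*(-13)))*63 = (63*364)*63 = 22932*63 = 1444716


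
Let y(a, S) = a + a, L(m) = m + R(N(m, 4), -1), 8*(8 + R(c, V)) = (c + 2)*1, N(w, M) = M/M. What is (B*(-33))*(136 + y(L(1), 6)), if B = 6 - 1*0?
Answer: -48609/2 ≈ -24305.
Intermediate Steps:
N(w, M) = 1
R(c, V) = -31/4 + c/8 (R(c, V) = -8 + ((c + 2)*1)/8 = -8 + ((2 + c)*1)/8 = -8 + (2 + c)/8 = -8 + (1/4 + c/8) = -31/4 + c/8)
B = 6 (B = 6 + 0 = 6)
L(m) = -61/8 + m (L(m) = m + (-31/4 + (1/8)*1) = m + (-31/4 + 1/8) = m - 61/8 = -61/8 + m)
y(a, S) = 2*a
(B*(-33))*(136 + y(L(1), 6)) = (6*(-33))*(136 + 2*(-61/8 + 1)) = -198*(136 + 2*(-53/8)) = -198*(136 - 53/4) = -198*491/4 = -48609/2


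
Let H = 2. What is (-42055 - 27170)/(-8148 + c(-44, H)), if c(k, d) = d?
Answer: 69225/8146 ≈ 8.4980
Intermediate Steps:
(-42055 - 27170)/(-8148 + c(-44, H)) = (-42055 - 27170)/(-8148 + 2) = -69225/(-8146) = -69225*(-1/8146) = 69225/8146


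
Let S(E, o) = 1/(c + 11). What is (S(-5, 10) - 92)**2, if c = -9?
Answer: 33489/4 ≈ 8372.3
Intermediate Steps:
S(E, o) = 1/2 (S(E, o) = 1/(-9 + 11) = 1/2)
(S(-5, 10) - 92)**2 = (1/2 - 92)**2 = (-183/2)**2 = 33489/4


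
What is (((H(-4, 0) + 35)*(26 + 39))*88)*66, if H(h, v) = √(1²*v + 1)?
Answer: 13590720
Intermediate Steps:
H(h, v) = √(1 + v) (H(h, v) = √(1*v + 1) = √(v + 1) = √(1 + v))
(((H(-4, 0) + 35)*(26 + 39))*88)*66 = (((√(1 + 0) + 35)*(26 + 39))*88)*66 = (((√1 + 35)*65)*88)*66 = (((1 + 35)*65)*88)*66 = ((36*65)*88)*66 = (2340*88)*66 = 205920*66 = 13590720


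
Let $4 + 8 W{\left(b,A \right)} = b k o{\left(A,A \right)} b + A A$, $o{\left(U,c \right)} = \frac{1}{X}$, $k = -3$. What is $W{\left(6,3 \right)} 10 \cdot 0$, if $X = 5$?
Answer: $0$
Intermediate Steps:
$o{\left(U,c \right)} = \frac{1}{5}$
$W{\left(b,A \right)} = - \frac{1}{2} - \frac{3 b^{2}}{40} + \frac{A^{2}}{8}$ ($W{\left(b,A \right)} = - \frac{1}{2} + \frac{b \left(-3\right) \frac{1}{5} b + A A}{8} = - \frac{1}{2} + \frac{- 3 b \frac{1}{5} b + A^{2}}{8} = - \frac{1}{2} + \frac{- \frac{3 b}{5} b + A^{2}}{8} = - \frac{1}{2} + \frac{- \frac{3 b^{2}}{5} + A^{2}}{8} = - \frac{1}{2} + \frac{A^{2} - \frac{3 b^{2}}{5}}{8} = - \frac{1}{2} + \left(- \frac{3 b^{2}}{40} + \frac{A^{2}}{8}\right) = - \frac{1}{2} - \frac{3 b^{2}}{40} + \frac{A^{2}}{8}$)
$W{\left(6,3 \right)} 10 \cdot 0 = \left(- \frac{1}{2} - \frac{3 \cdot 6^{2}}{40} + \frac{3^{2}}{8}\right) 10 \cdot 0 = \left(- \frac{1}{2} - \frac{27}{10} + \frac{1}{8} \cdot 9\right) 10 \cdot 0 = \left(- \frac{1}{2} - \frac{27}{10} + \frac{9}{8}\right) 10 \cdot 0 = \left(- \frac{83}{40}\right) 10 \cdot 0 = \left(- \frac{83}{4}\right) 0 = 0$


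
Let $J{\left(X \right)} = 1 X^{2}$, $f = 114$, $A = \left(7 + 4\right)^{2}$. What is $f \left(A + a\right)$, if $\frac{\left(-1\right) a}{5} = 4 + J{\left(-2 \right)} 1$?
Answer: $9234$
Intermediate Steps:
$A = 121$ ($A = 11^{2} = 121$)
$J{\left(X \right)} = X^{2}$
$a = -40$ ($a = - 5 \left(4 + \left(-2\right)^{2} \cdot 1\right) = - 5 \left(4 + 4 \cdot 1\right) = - 5 \left(4 + 4\right) = \left(-5\right) 8 = -40$)
$f \left(A + a\right) = 114 \left(121 - 40\right) = 114 \cdot 81 = 9234$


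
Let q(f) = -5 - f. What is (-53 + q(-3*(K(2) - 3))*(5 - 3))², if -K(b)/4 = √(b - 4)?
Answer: 5409 + 3888*I*√2 ≈ 5409.0 + 5498.5*I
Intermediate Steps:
K(b) = -4*√(-4 + b) (K(b) = -4*√(b - 4) = -4*√(-4 + b))
(-53 + q(-3*(K(2) - 3))*(5 - 3))² = (-53 + (-5 - (-3)*(-4*√(-4 + 2) - 3))*(5 - 3))² = (-53 + (-5 - (-3)*(-4*I*√2 - 3))*2)² = (-53 + (-5 - (-3)*(-3 - 4*I*√2))*2)² = (-53 + (-5 - (9 + 12*I*√2))*2)² = (-53 + (-5 + (-9 - 12*I*√2))*2)² = (-53 + (-14 - 12*I*√2)*2)² = (-53 + (-28 - 24*I*√2))² = (-81 - 24*I*√2)²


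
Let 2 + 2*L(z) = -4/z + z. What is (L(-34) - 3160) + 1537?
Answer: -27896/17 ≈ -1640.9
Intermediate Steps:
L(z) = -1 + z/2 - 2/z (L(z) = -1 + (-4/z + z)/2 = -1 + (z - 4/z)/2 = -1 + (z/2 - 2/z) = -1 + z/2 - 2/z)
(L(-34) - 3160) + 1537 = ((-1 + (½)*(-34) - 2/(-34)) - 3160) + 1537 = ((-1 - 17 - 2*(-1/34)) - 3160) + 1537 = ((-1 - 17 + 1/17) - 3160) + 1537 = (-305/17 - 3160) + 1537 = -54025/17 + 1537 = -27896/17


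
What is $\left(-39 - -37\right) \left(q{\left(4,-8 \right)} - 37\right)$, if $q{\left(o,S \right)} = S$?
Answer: $90$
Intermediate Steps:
$\left(-39 - -37\right) \left(q{\left(4,-8 \right)} - 37\right) = \left(-39 - -37\right) \left(-8 - 37\right) = \left(-39 + 37\right) \left(-45\right) = \left(-2\right) \left(-45\right) = 90$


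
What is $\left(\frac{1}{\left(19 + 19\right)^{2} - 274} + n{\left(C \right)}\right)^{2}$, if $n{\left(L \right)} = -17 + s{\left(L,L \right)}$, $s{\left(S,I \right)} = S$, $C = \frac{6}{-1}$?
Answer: $\frac{724094281}{1368900} \approx 528.96$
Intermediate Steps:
$C = -6$ ($C = 6 \left(-1\right) = -6$)
$n{\left(L \right)} = -17 + L$
$\left(\frac{1}{\left(19 + 19\right)^{2} - 274} + n{\left(C \right)}\right)^{2} = \left(\frac{1}{\left(19 + 19\right)^{2} - 274} - 23\right)^{2} = \left(\frac{1}{38^{2} - 274} - 23\right)^{2} = \left(\frac{1}{1444 - 274} - 23\right)^{2} = \left(\frac{1}{1170} - 23\right)^{2} = \left(- \frac{26909}{1170}\right)^{2} = \frac{724094281}{1368900}$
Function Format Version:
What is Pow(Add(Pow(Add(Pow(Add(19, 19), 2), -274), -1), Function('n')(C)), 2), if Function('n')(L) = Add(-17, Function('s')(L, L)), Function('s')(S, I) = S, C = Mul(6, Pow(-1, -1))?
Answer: Rational(724094281, 1368900) ≈ 528.96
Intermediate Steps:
C = -6 (C = Mul(6, -1) = -6)
Function('n')(L) = Add(-17, L)
Pow(Add(Pow(Add(Pow(Add(19, 19), 2), -274), -1), Function('n')(C)), 2) = Pow(Add(Pow(Add(Pow(Add(19, 19), 2), -274), -1), Add(-17, -6)), 2) = Pow(Add(Pow(Add(Pow(38, 2), -274), -1), -23), 2) = Pow(Add(Pow(Add(1444, -274), -1), -23), 2) = Pow(Add(Pow(1170, -1), -23), 2) = Pow(Add(Rational(1, 1170), -23), 2) = Pow(Rational(-26909, 1170), 2) = Rational(724094281, 1368900)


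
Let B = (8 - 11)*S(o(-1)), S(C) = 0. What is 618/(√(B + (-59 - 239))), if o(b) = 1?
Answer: -309*I*√298/149 ≈ -35.8*I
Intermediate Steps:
B = 0 (B = (8 - 11)*0 = -3*0 = 0)
618/(√(B + (-59 - 239))) = 618/(√(0 + (-59 - 239))) = 618/(√(0 - 298)) = 618/(√(-298)) = 618/((I*√298)) = 618*(-I*√298/298) = -309*I*√298/149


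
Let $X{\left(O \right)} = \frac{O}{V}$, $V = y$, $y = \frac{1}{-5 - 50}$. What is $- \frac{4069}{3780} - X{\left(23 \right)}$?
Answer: $\frac{4777631}{3780} \approx 1263.9$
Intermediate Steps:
$y = - \frac{1}{55}$ ($y = \frac{1}{-55} = - \frac{1}{55} \approx -0.018182$)
$V = - \frac{1}{55} \approx -0.018182$
$X{\left(O \right)} = - 55 O$ ($X{\left(O \right)} = \frac{O}{- \frac{1}{55}} = O \left(-55\right) = - 55 O$)
$- \frac{4069}{3780} - X{\left(23 \right)} = - \frac{4069}{3780} - \left(-55\right) 23 = \left(-4069\right) \frac{1}{3780} - -1265 = - \frac{4069}{3780} + 1265 = \frac{4777631}{3780}$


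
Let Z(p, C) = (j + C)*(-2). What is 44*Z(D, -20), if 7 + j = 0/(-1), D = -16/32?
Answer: 2376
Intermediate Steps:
D = -½ (D = -16*1/32 = -½ ≈ -0.50000)
j = -7 (j = -7 + 0/(-1) = -7 + 0*(-1) = -7 + 0 = -7)
Z(p, C) = 14 - 2*C (Z(p, C) = (-7 + C)*(-2) = 14 - 2*C)
44*Z(D, -20) = 44*(14 - 2*(-20)) = 44*(14 + 40) = 44*54 = 2376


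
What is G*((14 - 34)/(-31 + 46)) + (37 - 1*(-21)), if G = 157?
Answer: -454/3 ≈ -151.33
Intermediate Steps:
G*((14 - 34)/(-31 + 46)) + (37 - 1*(-21)) = 157*((14 - 34)/(-31 + 46)) + (37 - 1*(-21)) = 157*(-20/15) + (37 + 21) = 157*(-20*1/15) + 58 = 157*(-4/3) + 58 = -628/3 + 58 = -454/3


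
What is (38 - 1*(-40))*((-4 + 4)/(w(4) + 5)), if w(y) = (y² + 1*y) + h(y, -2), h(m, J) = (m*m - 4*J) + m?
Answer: 0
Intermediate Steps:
h(m, J) = m + m² - 4*J (h(m, J) = (m² - 4*J) + m = m + m² - 4*J)
w(y) = 8 + 2*y + 2*y² (w(y) = (y² + 1*y) + (y + y² - 4*(-2)) = (y² + y) + (y + y² + 8) = (y + y²) + (8 + y + y²) = 8 + 2*y + 2*y²)
(38 - 1*(-40))*((-4 + 4)/(w(4) + 5)) = (38 - 1*(-40))*((-4 + 4)/((8 + 2*4 + 2*4²) + 5)) = (38 + 40)*(0/((8 + 8 + 2*16) + 5)) = 78*(0/((8 + 8 + 32) + 5)) = 78*(0/(48 + 5)) = 78*(0/53) = 78*(0*(1/53)) = 78*0 = 0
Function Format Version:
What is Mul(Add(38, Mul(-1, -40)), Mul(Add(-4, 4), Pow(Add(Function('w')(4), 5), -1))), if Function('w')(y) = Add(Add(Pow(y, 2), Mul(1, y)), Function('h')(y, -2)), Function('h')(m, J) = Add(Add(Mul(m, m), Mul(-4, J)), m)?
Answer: 0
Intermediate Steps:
Function('h')(m, J) = Add(m, Pow(m, 2), Mul(-4, J)) (Function('h')(m, J) = Add(Add(Pow(m, 2), Mul(-4, J)), m) = Add(m, Pow(m, 2), Mul(-4, J)))
Function('w')(y) = Add(8, Mul(2, y), Mul(2, Pow(y, 2))) (Function('w')(y) = Add(Add(Pow(y, 2), Mul(1, y)), Add(y, Pow(y, 2), Mul(-4, -2))) = Add(Add(Pow(y, 2), y), Add(y, Pow(y, 2), 8)) = Add(Add(y, Pow(y, 2)), Add(8, y, Pow(y, 2))) = Add(8, Mul(2, y), Mul(2, Pow(y, 2))))
Mul(Add(38, Mul(-1, -40)), Mul(Add(-4, 4), Pow(Add(Function('w')(4), 5), -1))) = Mul(Add(38, Mul(-1, -40)), Mul(Add(-4, 4), Pow(Add(Add(8, Mul(2, 4), Mul(2, Pow(4, 2))), 5), -1))) = Mul(Add(38, 40), Mul(0, Pow(Add(Add(8, 8, Mul(2, 16)), 5), -1))) = Mul(78, Mul(0, Pow(Add(Add(8, 8, 32), 5), -1))) = Mul(78, Mul(0, Pow(Add(48, 5), -1))) = Mul(78, Mul(0, Pow(53, -1))) = Mul(78, Mul(0, Rational(1, 53))) = Mul(78, 0) = 0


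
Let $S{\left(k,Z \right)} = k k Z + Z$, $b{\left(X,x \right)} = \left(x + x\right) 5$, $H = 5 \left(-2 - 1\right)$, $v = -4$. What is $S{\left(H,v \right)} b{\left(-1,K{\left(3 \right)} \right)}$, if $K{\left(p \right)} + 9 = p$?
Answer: $54240$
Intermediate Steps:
$K{\left(p \right)} = -9 + p$
$H = -15$ ($H = 5 \left(-2 - 1\right) = 5 \left(-3\right) = -15$)
$b{\left(X,x \right)} = 10 x$ ($b{\left(X,x \right)} = 2 x 5 = 10 x$)
$S{\left(k,Z \right)} = Z + Z k^{2}$ ($S{\left(k,Z \right)} = k^{2} Z + Z = Z k^{2} + Z = Z + Z k^{2}$)
$S{\left(H,v \right)} b{\left(-1,K{\left(3 \right)} \right)} = - 4 \left(1 + \left(-15\right)^{2}\right) 10 \left(-9 + 3\right) = - 4 \left(1 + 225\right) 10 \left(-6\right) = \left(-4\right) 226 \left(-60\right) = \left(-904\right) \left(-60\right) = 54240$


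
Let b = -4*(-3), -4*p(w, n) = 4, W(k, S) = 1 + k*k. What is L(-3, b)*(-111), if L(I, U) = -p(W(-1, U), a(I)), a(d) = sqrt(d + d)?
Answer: -111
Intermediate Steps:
W(k, S) = 1 + k**2
a(d) = sqrt(2)*sqrt(d) (a(d) = sqrt(2*d) = sqrt(2)*sqrt(d))
p(w, n) = -1 (p(w, n) = -1/4*4 = -1)
b = 12
L(I, U) = 1 (L(I, U) = -1*(-1) = 1)
L(-3, b)*(-111) = 1*(-111) = -111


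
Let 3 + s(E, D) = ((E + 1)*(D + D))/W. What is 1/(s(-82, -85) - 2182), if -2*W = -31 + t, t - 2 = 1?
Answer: -7/8410 ≈ -0.00083234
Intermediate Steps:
t = 3 (t = 2 + 1 = 3)
W = 14 (W = -(-31 + 3)/2 = -1/2*(-28) = 14)
s(E, D) = -3 + D*(1 + E)/7 (s(E, D) = -3 + ((E + 1)*(D + D))/14 = -3 + ((1 + E)*(2*D))*(1/14) = -3 + (2*D*(1 + E))*(1/14) = -3 + D*(1 + E)/7)
1/(s(-82, -85) - 2182) = 1/((-3 + (1/7)*(-85) + (1/7)*(-85)*(-82)) - 2182) = 1/((-3 - 85/7 + 6970/7) - 2182) = 1/(6864/7 - 2182) = 1/(-8410/7) = -7/8410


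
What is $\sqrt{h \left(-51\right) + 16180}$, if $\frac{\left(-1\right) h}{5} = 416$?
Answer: $2 \sqrt{30565} \approx 349.66$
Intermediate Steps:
$h = -2080$ ($h = \left(-5\right) 416 = -2080$)
$\sqrt{h \left(-51\right) + 16180} = \sqrt{\left(-2080\right) \left(-51\right) + 16180} = \sqrt{106080 + 16180} = \sqrt{122260} = 2 \sqrt{30565}$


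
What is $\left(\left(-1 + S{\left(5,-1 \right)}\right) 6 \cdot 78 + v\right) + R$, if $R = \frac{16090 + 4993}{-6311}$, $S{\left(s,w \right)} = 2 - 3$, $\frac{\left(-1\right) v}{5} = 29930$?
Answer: $- \frac{950369329}{6311} \approx -1.5059 \cdot 10^{5}$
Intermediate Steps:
$v = -149650$ ($v = \left(-5\right) 29930 = -149650$)
$S{\left(s,w \right)} = -1$ ($S{\left(s,w \right)} = 2 - 3 = -1$)
$R = - \frac{21083}{6311}$ ($R = 21083 \left(- \frac{1}{6311}\right) = - \frac{21083}{6311} \approx -3.3407$)
$\left(\left(-1 + S{\left(5,-1 \right)}\right) 6 \cdot 78 + v\right) + R = \left(\left(-1 - 1\right) 6 \cdot 78 - 149650\right) - \frac{21083}{6311} = \left(\left(-2\right) 6 \cdot 78 - 149650\right) - \frac{21083}{6311} = \left(\left(-12\right) 78 - 149650\right) - \frac{21083}{6311} = \left(-936 - 149650\right) - \frac{21083}{6311} = -150586 - \frac{21083}{6311} = - \frac{950369329}{6311}$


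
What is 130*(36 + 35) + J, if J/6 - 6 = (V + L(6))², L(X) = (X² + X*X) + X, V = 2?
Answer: 47666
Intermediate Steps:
L(X) = X + 2*X² (L(X) = (X² + X²) + X = 2*X² + X = X + 2*X²)
J = 38436 (J = 36 + 6*(2 + 6*(1 + 2*6))² = 36 + 6*(2 + 6*(1 + 12))² = 36 + 6*(2 + 6*13)² = 36 + 6*(2 + 78)² = 36 + 6*80² = 36 + 6*6400 = 36 + 38400 = 38436)
130*(36 + 35) + J = 130*(36 + 35) + 38436 = 130*71 + 38436 = 9230 + 38436 = 47666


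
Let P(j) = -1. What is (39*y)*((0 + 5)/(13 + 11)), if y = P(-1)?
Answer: -65/8 ≈ -8.1250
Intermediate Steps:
y = -1
(39*y)*((0 + 5)/(13 + 11)) = (39*(-1))*((0 + 5)/(13 + 11)) = -195/24 = -39*5/24 = -65/8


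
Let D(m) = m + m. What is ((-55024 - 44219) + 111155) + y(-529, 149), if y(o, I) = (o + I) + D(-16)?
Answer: 11500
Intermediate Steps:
D(m) = 2*m
y(o, I) = -32 + I + o (y(o, I) = (o + I) + 2*(-16) = (I + o) - 32 = -32 + I + o)
((-55024 - 44219) + 111155) + y(-529, 149) = ((-55024 - 44219) + 111155) + (-32 + 149 - 529) = (-99243 + 111155) - 412 = 11912 - 412 = 11500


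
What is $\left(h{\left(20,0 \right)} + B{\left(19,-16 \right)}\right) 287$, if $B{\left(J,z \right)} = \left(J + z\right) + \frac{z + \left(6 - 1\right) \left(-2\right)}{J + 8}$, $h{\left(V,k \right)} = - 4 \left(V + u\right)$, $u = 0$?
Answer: $- \frac{604135}{27} \approx -22375.0$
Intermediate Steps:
$h{\left(V,k \right)} = - 4 V$ ($h{\left(V,k \right)} = - 4 \left(V + 0\right) = - 4 V$)
$B{\left(J,z \right)} = J + z + \frac{-10 + z}{8 + J}$ ($B{\left(J,z \right)} = \left(J + z\right) + \frac{z + 5 \left(-2\right)}{8 + J} = \left(J + z\right) + \frac{z - 10}{8 + J} = \left(J + z\right) + \frac{-10 + z}{8 + J} = J + z + \frac{-10 + z}{8 + J}$)
$\left(h{\left(20,0 \right)} + B{\left(19,-16 \right)}\right) 287 = \left(\left(-4\right) 20 + \frac{-10 + 19^{2} + 8 \cdot 19 + 9 \left(-16\right) + 19 \left(-16\right)}{8 + 19}\right) 287 = \left(-80 + \frac{-10 + 361 + 152 - 144 - 304}{27}\right) 287 = \left(-80 + \frac{1}{27} \cdot 55\right) 287 = \left(-80 + \frac{55}{27}\right) 287 = \left(- \frac{2105}{27}\right) 287 = - \frac{604135}{27}$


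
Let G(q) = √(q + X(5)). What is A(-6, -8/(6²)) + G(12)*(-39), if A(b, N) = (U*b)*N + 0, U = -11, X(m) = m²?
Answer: -44/3 - 39*√37 ≈ -251.89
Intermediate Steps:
A(b, N) = -11*N*b (A(b, N) = (-11*b)*N + 0 = -11*N*b + 0 = -11*N*b)
G(q) = √(25 + q) (G(q) = √(q + 5²) = √(q + 25) = √(25 + q))
A(-6, -8/(6²)) + G(12)*(-39) = -11*(-8/(6²))*(-6) + √(25 + 12)*(-39) = -11*(-8/36)*(-6) + √37*(-39) = -11*(-8*1/36)*(-6) - 39*√37 = -11*(-2/9)*(-6) - 39*√37 = -44/3 - 39*√37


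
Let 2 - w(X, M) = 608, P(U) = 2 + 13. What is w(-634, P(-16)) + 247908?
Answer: 247302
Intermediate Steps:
P(U) = 15
w(X, M) = -606 (w(X, M) = 2 - 1*608 = 2 - 608 = -606)
w(-634, P(-16)) + 247908 = -606 + 247908 = 247302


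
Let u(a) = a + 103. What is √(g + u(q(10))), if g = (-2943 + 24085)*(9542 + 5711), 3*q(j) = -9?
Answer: √322479026 ≈ 17958.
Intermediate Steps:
q(j) = -3 (q(j) = (⅓)*(-9) = -3)
u(a) = 103 + a
g = 322478926 (g = 21142*15253 = 322478926)
√(g + u(q(10))) = √(322478926 + (103 - 3)) = √(322478926 + 100) = √322479026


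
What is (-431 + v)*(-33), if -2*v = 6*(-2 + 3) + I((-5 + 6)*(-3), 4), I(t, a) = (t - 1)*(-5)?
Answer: 14652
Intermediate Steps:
I(t, a) = 5 - 5*t (I(t, a) = (-1 + t)*(-5) = 5 - 5*t)
v = -13 (v = -(6*(-2 + 3) + (5 - 5*(-5 + 6)*(-3)))/2 = -(6*1 + (5 - 5*(-3)))/2 = -(6 + (5 - 5*(-3)))/2 = -(6 + (5 + 15))/2 = -(6 + 20)/2 = -½*26 = -13)
(-431 + v)*(-33) = (-431 - 13)*(-33) = -444*(-33) = 14652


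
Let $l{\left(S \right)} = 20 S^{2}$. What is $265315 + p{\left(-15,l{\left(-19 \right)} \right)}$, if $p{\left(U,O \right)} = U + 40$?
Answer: $265340$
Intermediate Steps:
$p{\left(U,O \right)} = 40 + U$
$265315 + p{\left(-15,l{\left(-19 \right)} \right)} = 265315 + \left(40 - 15\right) = 265315 + 25 = 265340$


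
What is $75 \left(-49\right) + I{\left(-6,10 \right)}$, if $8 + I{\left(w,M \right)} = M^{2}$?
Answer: $-3583$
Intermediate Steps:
$I{\left(w,M \right)} = -8 + M^{2}$
$75 \left(-49\right) + I{\left(-6,10 \right)} = 75 \left(-49\right) - \left(8 - 10^{2}\right) = -3675 + \left(-8 + 100\right) = -3675 + 92 = -3583$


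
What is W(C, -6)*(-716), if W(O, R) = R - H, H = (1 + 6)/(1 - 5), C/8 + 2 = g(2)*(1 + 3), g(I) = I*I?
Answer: 3043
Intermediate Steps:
g(I) = I²
C = 112 (C = -16 + 8*(2²*(1 + 3)) = -16 + 8*(4*4) = -16 + 8*16 = -16 + 128 = 112)
H = -7/4 (H = 7/(-4) = 7*(-¼) = -7/4 ≈ -1.7500)
W(O, R) = 7/4 + R (W(O, R) = R - 1*(-7/4) = R + 7/4 = 7/4 + R)
W(C, -6)*(-716) = (7/4 - 6)*(-716) = -17/4*(-716) = 3043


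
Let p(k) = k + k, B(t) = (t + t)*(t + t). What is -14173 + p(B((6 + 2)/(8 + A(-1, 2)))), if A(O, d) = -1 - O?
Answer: -14165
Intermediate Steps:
B(t) = 4*t² (B(t) = (2*t)*(2*t) = 4*t²)
p(k) = 2*k
-14173 + p(B((6 + 2)/(8 + A(-1, 2)))) = -14173 + 2*(4*((6 + 2)/(8 + (-1 - 1*(-1))))²) = -14173 + 2*(4*(8/(8 + (-1 + 1)))²) = -14173 + 2*(4*(8/(8 + 0))²) = -14173 + 2*(4*(8/8)²) = -14173 + 2*(4*(8*(⅛))²) = -14173 + 2*(4*1²) = -14173 + 2*(4*1) = -14173 + 2*4 = -14173 + 8 = -14165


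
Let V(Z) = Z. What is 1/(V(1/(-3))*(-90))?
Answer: 1/30 ≈ 0.033333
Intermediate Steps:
1/(V(1/(-3))*(-90)) = 1/(-90/(-3)) = 1/(-1/3*(-90)) = 1/30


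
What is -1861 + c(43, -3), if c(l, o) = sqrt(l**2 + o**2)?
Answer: -1861 + sqrt(1858) ≈ -1817.9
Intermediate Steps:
-1861 + c(43, -3) = -1861 + sqrt(43**2 + (-3)**2) = -1861 + sqrt(1849 + 9) = -1861 + sqrt(1858)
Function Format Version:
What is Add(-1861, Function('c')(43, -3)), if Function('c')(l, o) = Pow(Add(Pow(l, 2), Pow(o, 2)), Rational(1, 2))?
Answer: Add(-1861, Pow(1858, Rational(1, 2))) ≈ -1817.9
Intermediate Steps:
Add(-1861, Function('c')(43, -3)) = Add(-1861, Pow(Add(Pow(43, 2), Pow(-3, 2)), Rational(1, 2))) = Add(-1861, Pow(Add(1849, 9), Rational(1, 2))) = Add(-1861, Pow(1858, Rational(1, 2)))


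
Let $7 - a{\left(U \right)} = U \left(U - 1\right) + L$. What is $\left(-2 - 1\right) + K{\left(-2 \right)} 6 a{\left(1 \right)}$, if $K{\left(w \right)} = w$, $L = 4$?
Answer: $-39$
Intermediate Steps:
$a{\left(U \right)} = 3 - U \left(-1 + U\right)$ ($a{\left(U \right)} = 7 - \left(U \left(U - 1\right) + 4\right) = 7 - \left(U \left(-1 + U\right) + 4\right) = 7 - \left(4 + U \left(-1 + U\right)\right) = 3 - U \left(-1 + U\right)$)
$\left(-2 - 1\right) + K{\left(-2 \right)} 6 a{\left(1 \right)} = \left(-2 - 1\right) - 2 \cdot 6 \left(3 + 1 - 1^{2}\right) = \left(-2 - 1\right) - 2 \cdot 6 \left(3 + 1 - 1\right) = -3 - 2 \cdot 6 \left(3 + 1 - 1\right) = -3 - 2 \cdot 6 \cdot 3 = -3 - 36 = -39$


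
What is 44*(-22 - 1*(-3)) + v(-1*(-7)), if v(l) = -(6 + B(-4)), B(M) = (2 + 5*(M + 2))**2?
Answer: -906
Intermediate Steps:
B(M) = (12 + 5*M)**2 (B(M) = (2 + 5*(2 + M))**2 = (2 + (10 + 5*M))**2 = (12 + 5*M)**2)
v(l) = -70 (v(l) = -(6 + (12 + 5*(-4))**2) = -(6 + (12 - 20)**2) = -(6 + (-8)**2) = -(6 + 64) = -1*70 = -70)
44*(-22 - 1*(-3)) + v(-1*(-7)) = 44*(-22 - 1*(-3)) - 70 = 44*(-22 + 3) - 70 = 44*(-19) - 70 = -836 - 70 = -906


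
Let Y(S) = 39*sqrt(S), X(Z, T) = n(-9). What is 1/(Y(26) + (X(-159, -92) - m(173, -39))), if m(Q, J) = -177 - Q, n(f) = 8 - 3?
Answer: 355/86479 - 39*sqrt(26)/86479 ≈ 0.0018055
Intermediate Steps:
n(f) = 5
X(Z, T) = 5
1/(Y(26) + (X(-159, -92) - m(173, -39))) = 1/(39*sqrt(26) + (5 - (-177 - 1*173))) = 1/(39*sqrt(26) + (5 - (-177 - 173))) = 1/(39*sqrt(26) + (5 - 1*(-350))) = 1/(39*sqrt(26) + (5 + 350)) = 1/(39*sqrt(26) + 355) = 1/(355 + 39*sqrt(26))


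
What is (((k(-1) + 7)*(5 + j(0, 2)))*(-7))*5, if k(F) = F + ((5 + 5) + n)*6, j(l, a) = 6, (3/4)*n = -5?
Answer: -10010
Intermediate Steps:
n = -20/3 (n = (4/3)*(-5) = -20/3 ≈ -6.6667)
k(F) = 20 + F (k(F) = F + ((5 + 5) - 20/3)*6 = F + (10 - 20/3)*6 = F + (10/3)*6 = F + 20 = 20 + F)
(((k(-1) + 7)*(5 + j(0, 2)))*(-7))*5 = ((((20 - 1) + 7)*(5 + 6))*(-7))*5 = (((19 + 7)*11)*(-7))*5 = ((26*11)*(-7))*5 = (286*(-7))*5 = -2002*5 = -10010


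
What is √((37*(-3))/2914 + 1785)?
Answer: 3*√1684090934/2914 ≈ 42.249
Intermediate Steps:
√((37*(-3))/2914 + 1785) = √(-111*1/2914 + 1785) = √(-111/2914 + 1785) = √(5201379/2914) = 3*√1684090934/2914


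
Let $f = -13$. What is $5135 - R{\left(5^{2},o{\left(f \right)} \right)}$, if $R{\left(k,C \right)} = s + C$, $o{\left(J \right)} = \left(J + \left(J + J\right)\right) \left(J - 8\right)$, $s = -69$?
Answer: $4385$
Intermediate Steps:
$o{\left(J \right)} = 3 J \left(-8 + J\right)$ ($o{\left(J \right)} = \left(J + 2 J\right) \left(-8 + J\right) = 3 J \left(-8 + J\right)$)
$R{\left(k,C \right)} = -69 + C$
$5135 - R{\left(5^{2},o{\left(f \right)} \right)} = 5135 - \left(-69 + 3 \left(-13\right) \left(-8 - 13\right)\right) = 5135 - \left(-69 + 3 \left(-13\right) \left(-21\right)\right) = 5135 - \left(-69 + 819\right) = 5135 - 750 = 4385$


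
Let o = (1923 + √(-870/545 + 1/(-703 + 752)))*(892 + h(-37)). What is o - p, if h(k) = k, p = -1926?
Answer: 1646091 + 855*I*√917453/763 ≈ 1.6461e+6 + 1073.3*I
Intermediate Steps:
o = 1644165 + 855*I*√917453/763 (o = (1923 + √(-870/545 + 1/(-703 + 752)))*(892 - 37) = (1923 + √(-870*1/545 + 1/49))*855 = (1923 + √(-174/109 + 1/49))*855 = (1923 + √(-8417/5341))*855 = (1923 + I*√917453/763)*855 = 1644165 + 855*I*√917453/763 ≈ 1.6442e+6 + 1073.3*I)
o - p = (1644165 + 855*I*√917453/763) - 1*(-1926) = (1644165 + 855*I*√917453/763) + 1926 = 1646091 + 855*I*√917453/763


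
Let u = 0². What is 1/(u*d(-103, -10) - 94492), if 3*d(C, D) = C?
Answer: -1/94492 ≈ -1.0583e-5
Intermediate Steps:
d(C, D) = C/3
u = 0
1/(u*d(-103, -10) - 94492) = 1/(0*((⅓)*(-103)) - 94492) = 1/(0*(-103/3) - 94492) = 1/(0 - 94492) = 1/(-94492) = -1/94492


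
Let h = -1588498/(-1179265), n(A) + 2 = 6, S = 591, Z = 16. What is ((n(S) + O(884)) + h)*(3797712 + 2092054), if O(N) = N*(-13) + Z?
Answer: -79670508834117812/1179265 ≈ -6.7559e+10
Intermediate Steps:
n(A) = 4 (n(A) = -2 + 6 = 4)
O(N) = 16 - 13*N (O(N) = N*(-13) + 16 = -13*N + 16 = 16 - 13*N)
h = 1588498/1179265 (h = -1588498*(-1/1179265) = 1588498/1179265 ≈ 1.3470)
((n(S) + O(884)) + h)*(3797712 + 2092054) = ((4 + (16 - 13*884)) + 1588498/1179265)*(3797712 + 2092054) = ((4 + (16 - 11492)) + 1588498/1179265)*5889766 = ((4 - 11476) + 1588498/1179265)*5889766 = (-11472 + 1588498/1179265)*5889766 = -13526939582/1179265*5889766 = -79670508834117812/1179265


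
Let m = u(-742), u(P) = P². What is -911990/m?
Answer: -455995/275282 ≈ -1.6565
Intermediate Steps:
m = 550564 (m = (-742)² = 550564)
-911990/m = -911990/550564 = -911990*1/550564 = -455995/275282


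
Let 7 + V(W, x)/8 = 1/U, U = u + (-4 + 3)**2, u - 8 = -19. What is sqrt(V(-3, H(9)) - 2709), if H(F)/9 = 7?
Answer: I*sqrt(69145)/5 ≈ 52.591*I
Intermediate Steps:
u = -11 (u = 8 - 19 = -11)
H(F) = 63 (H(F) = 9*7 = 63)
U = -10 (U = -11 + (-4 + 3)**2 = -11 + (-1)**2 = -11 + 1 = -10)
V(W, x) = -284/5 (V(W, x) = -56 + 8/(-10) = -56 + 8*(-1/10) = -56 - 4/5 = -284/5)
sqrt(V(-3, H(9)) - 2709) = sqrt(-284/5 - 2709) = sqrt(-13829/5) = I*sqrt(69145)/5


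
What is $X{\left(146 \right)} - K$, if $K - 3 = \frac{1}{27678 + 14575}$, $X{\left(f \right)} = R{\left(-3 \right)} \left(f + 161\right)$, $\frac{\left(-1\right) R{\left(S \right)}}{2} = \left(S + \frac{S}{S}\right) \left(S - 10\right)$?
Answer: $- \frac{674653652}{42253} \approx -15967.0$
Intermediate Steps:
$R{\left(S \right)} = - 2 \left(1 + S\right) \left(-10 + S\right)$ ($R{\left(S \right)} = - 2 \left(S + \frac{S}{S}\right) \left(S - 10\right) = - 2 \left(S + 1\right) \left(-10 + S\right) = - 2 \left(1 + S\right) \left(-10 + S\right)$)
$X{\left(f \right)} = -8372 - 52 f$ ($X{\left(f \right)} = \left(20 - 2 \left(-3\right)^{2} + 18 \left(-3\right)\right) \left(f + 161\right) = \left(20 - 18 - 54\right) \left(161 + f\right) = - 52 \left(161 + f\right) = -8372 - 52 f$)
$K = \frac{126760}{42253}$ ($K = 3 + \frac{1}{27678 + 14575} = 3 + \frac{1}{42253} = \frac{126760}{42253} \approx 3.0$)
$X{\left(146 \right)} - K = \left(-8372 - 7592\right) - \frac{126760}{42253} = -15964 - \frac{126760}{42253} = - \frac{674653652}{42253}$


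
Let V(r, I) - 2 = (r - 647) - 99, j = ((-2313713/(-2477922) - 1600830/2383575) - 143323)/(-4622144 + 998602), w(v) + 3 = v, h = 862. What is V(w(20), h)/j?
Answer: -1037272596669136793940/56433929336974849 ≈ -18380.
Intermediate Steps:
w(v) = -3 + v
j = 56433929336974849/1426784864744342220 (j = ((-2313713*(-1/2477922) - 1600830*1/2383575) - 143323)/(-3623542) = ((2313713/2477922 - 106722/158905) - 143323)*(-1/3623542) = (103211772581/393754195410 - 143323)*(-1/3623542) = -56433929336974849/393754195410*(-1/3623542) = 56433929336974849/1426784864744342220 ≈ 0.039553)
V(r, I) = -744 + r (V(r, I) = 2 + ((r - 647) - 99) = 2 + ((-647 + r) - 99) = 2 + (-746 + r) = -744 + r)
V(w(20), h)/j = (-744 + (-3 + 20))/(56433929336974849/1426784864744342220) = (-744 + 17)*(1426784864744342220/56433929336974849) = -727*1426784864744342220/56433929336974849 = -1037272596669136793940/56433929336974849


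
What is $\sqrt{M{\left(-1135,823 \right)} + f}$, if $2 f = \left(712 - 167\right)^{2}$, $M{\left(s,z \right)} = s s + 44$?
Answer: $\frac{\sqrt{5747126}}{2} \approx 1198.7$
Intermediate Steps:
$M{\left(s,z \right)} = 44 + s^{2}$ ($M{\left(s,z \right)} = s^{2} + 44 = 44 + s^{2}$)
$f = \frac{297025}{2}$ ($f = \frac{\left(712 - 167\right)^{2}}{2} = \frac{545^{2}}{2} = \frac{1}{2} \cdot 297025 = \frac{297025}{2} \approx 1.4851 \cdot 10^{5}$)
$\sqrt{M{\left(-1135,823 \right)} + f} = \sqrt{\left(44 + \left(-1135\right)^{2}\right) + \frac{297025}{2}} = \sqrt{\left(44 + 1288225\right) + \frac{297025}{2}} = \sqrt{1288269 + \frac{297025}{2}} = \sqrt{\frac{2873563}{2}} = \frac{\sqrt{5747126}}{2}$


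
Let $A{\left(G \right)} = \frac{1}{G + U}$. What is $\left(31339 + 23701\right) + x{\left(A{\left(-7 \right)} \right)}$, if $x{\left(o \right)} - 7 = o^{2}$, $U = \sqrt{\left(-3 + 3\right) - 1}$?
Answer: $\frac{34404387}{625} + \frac{7 i}{1250} \approx 55047.0 + 0.0056 i$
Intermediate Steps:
$U = i$ ($U = \sqrt{0 - 1} = \sqrt{-1} = i \approx 1.0 i$)
$A{\left(G \right)} = \frac{1}{i + G}$ ($A{\left(G \right)} = \frac{1}{G + i} = \frac{1}{i + G}$)
$x{\left(o \right)} = 7 + o^{2}$
$\left(31339 + 23701\right) + x{\left(A{\left(-7 \right)} \right)} = \left(31339 + 23701\right) + \left(7 + \left(\frac{1}{i - 7}\right)^{2}\right) = 55040 + \left(7 + \left(\frac{1}{-7 + i}\right)^{2}\right) = 55040 + \left(7 + \left(\frac{-7 - i}{50}\right)^{2}\right) = 55040 + \left(7 + \frac{\left(-7 - i\right)^{2}}{2500}\right) = 55047 + \frac{\left(-7 - i\right)^{2}}{2500}$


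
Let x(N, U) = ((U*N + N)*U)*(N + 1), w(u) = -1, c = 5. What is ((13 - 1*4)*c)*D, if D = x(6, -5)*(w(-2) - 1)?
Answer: -75600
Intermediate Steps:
x(N, U) = U*(1 + N)*(N + N*U) (x(N, U) = ((N*U + N)*U)*(1 + N) = ((N + N*U)*U)*(1 + N) = (U*(N + N*U))*(1 + N) = U*(1 + N)*(N + N*U))
D = -1680 (D = (6*(-5)*(1 + 6 - 5 + 6*(-5)))*(-1 - 1) = (6*(-5)*(1 + 6 - 5 - 30))*(-2) = (6*(-5)*(-28))*(-2) = 840*(-2) = -1680)
((13 - 1*4)*c)*D = ((13 - 1*4)*5)*(-1680) = ((13 - 4)*5)*(-1680) = (9*5)*(-1680) = 45*(-1680) = -75600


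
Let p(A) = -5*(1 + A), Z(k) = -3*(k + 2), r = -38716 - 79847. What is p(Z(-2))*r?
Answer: 592815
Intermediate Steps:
r = -118563
Z(k) = -6 - 3*k (Z(k) = -3*(2 + k) = -6 - 3*k)
p(A) = -5 - 5*A
p(Z(-2))*r = (-5 - 5*(-6 - 3*(-2)))*(-118563) = (-5 - 5*(-6 + 6))*(-118563) = (-5 - 5*0)*(-118563) = (-5 + 0)*(-118563) = -5*(-118563) = 592815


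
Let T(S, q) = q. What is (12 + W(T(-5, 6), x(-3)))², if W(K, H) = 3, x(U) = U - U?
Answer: 225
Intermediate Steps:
x(U) = 0
(12 + W(T(-5, 6), x(-3)))² = (12 + 3)² = 15² = 225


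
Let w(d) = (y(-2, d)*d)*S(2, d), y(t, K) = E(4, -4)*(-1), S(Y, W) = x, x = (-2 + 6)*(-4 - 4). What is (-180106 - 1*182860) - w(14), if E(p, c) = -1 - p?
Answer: -360726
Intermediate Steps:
x = -32 (x = 4*(-8) = -32)
S(Y, W) = -32
y(t, K) = 5 (y(t, K) = (-1 - 1*4)*(-1) = (-1 - 4)*(-1) = -5*(-1) = 5)
w(d) = -160*d (w(d) = (5*d)*(-32) = -160*d)
(-180106 - 1*182860) - w(14) = (-180106 - 1*182860) - (-160)*14 = (-180106 - 182860) - 1*(-2240) = -362966 + 2240 = -360726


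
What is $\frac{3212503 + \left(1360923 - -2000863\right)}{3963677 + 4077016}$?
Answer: $\frac{6574289}{8040693} \approx 0.81763$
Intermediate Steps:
$\frac{3212503 + \left(1360923 - -2000863\right)}{3963677 + 4077016} = \frac{3212503 + \left(1360923 + 2000863\right)}{8040693} = \left(3212503 + 3361786\right) \frac{1}{8040693} = 6574289 \cdot \frac{1}{8040693} = \frac{6574289}{8040693}$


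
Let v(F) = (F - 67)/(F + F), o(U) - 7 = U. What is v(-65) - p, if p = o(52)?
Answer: -3769/65 ≈ -57.985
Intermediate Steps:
o(U) = 7 + U
p = 59 (p = 7 + 52 = 59)
v(F) = (-67 + F)/(2*F) (v(F) = (-67 + F)/((2*F)) = (-67 + F)*(1/(2*F)) = (-67 + F)/(2*F))
v(-65) - p = (1/2)*(-67 - 65)/(-65) - 1*59 = (1/2)*(-1/65)*(-132) - 59 = 66/65 - 59 = -3769/65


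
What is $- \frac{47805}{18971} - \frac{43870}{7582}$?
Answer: $- \frac{597357640}{71919061} \approx -8.306$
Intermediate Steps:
$- \frac{47805}{18971} - \frac{43870}{7582} = \left(-47805\right) \frac{1}{18971} - \frac{21935}{3791} = - \frac{47805}{18971} - \frac{21935}{3791} = - \frac{597357640}{71919061}$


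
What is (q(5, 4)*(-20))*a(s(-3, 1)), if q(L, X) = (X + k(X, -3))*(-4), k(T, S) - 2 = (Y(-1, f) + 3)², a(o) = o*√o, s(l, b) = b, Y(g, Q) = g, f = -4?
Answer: 800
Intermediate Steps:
a(o) = o^(3/2)
k(T, S) = 6 (k(T, S) = 2 + (-1 + 3)² = 2 + 2² = 2 + 4 = 6)
q(L, X) = -24 - 4*X (q(L, X) = (X + 6)*(-4) = (6 + X)*(-4) = -24 - 4*X)
(q(5, 4)*(-20))*a(s(-3, 1)) = ((-24 - 4*4)*(-20))*1^(3/2) = ((-24 - 16)*(-20))*1 = -40*(-20)*1 = 800*1 = 800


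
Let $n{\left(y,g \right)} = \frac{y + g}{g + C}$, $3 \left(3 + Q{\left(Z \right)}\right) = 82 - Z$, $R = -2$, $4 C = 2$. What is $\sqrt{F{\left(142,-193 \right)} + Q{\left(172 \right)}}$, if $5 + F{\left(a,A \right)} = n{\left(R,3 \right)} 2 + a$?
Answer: $\frac{2 \sqrt{1281}}{7} \approx 10.226$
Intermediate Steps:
$C = \frac{1}{2}$ ($C = \frac{1}{4} \cdot 2 = \frac{1}{2} \approx 0.5$)
$Q{\left(Z \right)} = \frac{73}{3} - \frac{Z}{3}$ ($Q{\left(Z \right)} = -3 + \frac{82 - Z}{3} = -3 - \left(- \frac{82}{3} + \frac{Z}{3}\right) = \frac{73}{3} - \frac{Z}{3}$)
$n{\left(y,g \right)} = \frac{g + y}{\frac{1}{2} + g}$ ($n{\left(y,g \right)} = \frac{y + g}{g + \frac{1}{2}} = \frac{g + y}{\frac{1}{2} + g}$)
$F{\left(a,A \right)} = - \frac{31}{7} + a$ ($F{\left(a,A \right)} = -5 + \left(\frac{2 \left(3 - 2\right)}{1 + 2 \cdot 3} \cdot 2 + a\right) = -5 + \left(2 \frac{1}{1 + 6} \cdot 1 \cdot 2 + a\right) = -5 + \left(2 \cdot \frac{1}{7} \cdot 1 \cdot 2 + a\right) = -5 + \left(\frac{2}{7} \cdot 2 + a\right) = -5 + \left(\frac{4}{7} + a\right) = - \frac{31}{7} + a$)
$\sqrt{F{\left(142,-193 \right)} + Q{\left(172 \right)}} = \sqrt{\left(- \frac{31}{7} + 142\right) + \left(\frac{73}{3} - \frac{172}{3}\right)} = \sqrt{\frac{963}{7} + \left(\frac{73}{3} - \frac{172}{3}\right)} = \sqrt{\frac{963}{7} - 33} = \sqrt{\frac{732}{7}} = \frac{2 \sqrt{1281}}{7}$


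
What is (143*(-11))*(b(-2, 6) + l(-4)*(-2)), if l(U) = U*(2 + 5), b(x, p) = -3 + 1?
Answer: -84942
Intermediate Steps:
b(x, p) = -2
l(U) = 7*U (l(U) = U*7 = 7*U)
(143*(-11))*(b(-2, 6) + l(-4)*(-2)) = (143*(-11))*(-2 + (7*(-4))*(-2)) = -1573*(-2 - 28*(-2)) = -1573*(-2 + 56) = -1573*54 = -84942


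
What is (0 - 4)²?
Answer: 16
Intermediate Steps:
(0 - 4)² = (-4)² = 16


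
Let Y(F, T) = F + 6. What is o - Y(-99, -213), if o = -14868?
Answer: -14775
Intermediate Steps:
Y(F, T) = 6 + F
o - Y(-99, -213) = -14868 - (6 - 99) = -14868 - 1*(-93) = -14868 + 93 = -14775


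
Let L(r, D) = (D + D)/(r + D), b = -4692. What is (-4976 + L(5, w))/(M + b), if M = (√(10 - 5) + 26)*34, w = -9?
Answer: 278404/213163 + 9943*√5/852652 ≈ 1.3321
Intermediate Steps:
L(r, D) = 2*D/(D + r) (L(r, D) = (2*D)/(D + r) = 2*D/(D + r))
M = 884 + 34*√5 (M = (√5 + 26)*34 = (26 + √5)*34 = 884 + 34*√5 ≈ 960.03)
(-4976 + L(5, w))/(M + b) = (-4976 + 2*(-9)/(-9 + 5))/((884 + 34*√5) - 4692) = (-4976 + 2*(-9)/(-4))/(-3808 + 34*√5) = (-4976 + 2*(-9)*(-¼))/(-3808 + 34*√5) = (-4976 + 9/2)/(-3808 + 34*√5) = -9943/(2*(-3808 + 34*√5))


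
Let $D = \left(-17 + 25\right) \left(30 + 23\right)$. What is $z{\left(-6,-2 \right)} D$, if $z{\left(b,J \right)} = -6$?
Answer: $-2544$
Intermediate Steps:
$D = 424$ ($D = 8 \cdot 53 = 424$)
$z{\left(-6,-2 \right)} D = \left(-6\right) 424 = -2544$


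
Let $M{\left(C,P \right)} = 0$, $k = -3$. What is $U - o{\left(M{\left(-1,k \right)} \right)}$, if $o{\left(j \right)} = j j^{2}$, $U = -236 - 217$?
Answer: $-453$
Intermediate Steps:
$U = -453$
$o{\left(j \right)} = j^{3}$
$U - o{\left(M{\left(-1,k \right)} \right)} = -453 - 0^{3} = -453 - 0 = -453 + 0 = -453$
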